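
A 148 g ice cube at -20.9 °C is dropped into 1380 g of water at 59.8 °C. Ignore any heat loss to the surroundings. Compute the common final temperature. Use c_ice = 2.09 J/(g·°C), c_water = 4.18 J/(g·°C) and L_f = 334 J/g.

T_f ≈ 45.3 °C

Net heat exchanged in the isolated system is zero:
ice -20.9→0 °C: 148·2.09·20.9 = 6464.8
  latent heat to melt: 148·334 = 49432
  warm the meltwater: 618.64 T
  water: 5768.4(T − 59.8)
6387 T = 344950 − 55897 = 289054
T ≈ 45.26 °C. Since T > 0 °C, the all-ice-melts assumption holds.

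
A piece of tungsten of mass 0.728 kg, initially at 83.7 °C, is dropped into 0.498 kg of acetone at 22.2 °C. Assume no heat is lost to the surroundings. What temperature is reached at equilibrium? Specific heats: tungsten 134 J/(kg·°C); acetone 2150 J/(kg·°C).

T_f ≈ 27.3 °C

Net heat exchanged in the isolated system is zero:
0.728×134×(T − 83.7) + 0.498×2150×(T − 22.2) = 0
1168.3 T = 31935
T = 31935/1168.3 ≈ 27.34 °C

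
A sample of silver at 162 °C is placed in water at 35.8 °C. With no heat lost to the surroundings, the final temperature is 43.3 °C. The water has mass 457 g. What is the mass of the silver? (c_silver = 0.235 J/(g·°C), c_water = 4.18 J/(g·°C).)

m ≈ 514 g

Net heat exchanged in the isolated system is zero:
m×0.235×(43.3 − 162) + 457×4.18×(43.3 − 35.8) = 0
-27.89 m = -14327
m = -14327/-27.89 ≈ 513.6 g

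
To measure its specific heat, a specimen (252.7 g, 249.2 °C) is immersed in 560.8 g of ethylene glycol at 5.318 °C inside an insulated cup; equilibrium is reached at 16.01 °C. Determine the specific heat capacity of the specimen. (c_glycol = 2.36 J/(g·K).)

Let T be the final temperature. ΣQ_i = 0:
252.7·c·(16.01 − 249.2) + 560.8·2.36·(16.01 − 5.318) = 0
-58927 c = -14151
c = -14151/-58927 ≈ 0.2401 J/(g·K)

c ≈ 0.24 J/(g·K)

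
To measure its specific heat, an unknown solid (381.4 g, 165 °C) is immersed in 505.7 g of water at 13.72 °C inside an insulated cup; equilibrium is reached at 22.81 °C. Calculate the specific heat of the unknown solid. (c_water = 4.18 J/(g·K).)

Energy conservation, ΣQ = 0:
381.4·c·(22.81 − 165) + 505.7·4.18·(22.81 − 13.72) = 0
-54231 c = -19215
c = -19215/-54231 ≈ 0.3543 J/(g·K)

c ≈ 0.354 J/(g·K)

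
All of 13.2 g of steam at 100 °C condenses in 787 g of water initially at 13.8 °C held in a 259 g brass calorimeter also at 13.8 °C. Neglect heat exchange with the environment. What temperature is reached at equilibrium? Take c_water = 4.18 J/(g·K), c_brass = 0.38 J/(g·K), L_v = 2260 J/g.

T_f ≈ 23.8 °C

Energy conservation, ΣQ = 0:
steam→water at 100 °C releases m L_v = 13.2·2260 = 29832; condensed water 100 °C→T: 55.18(T − 100); water warms: 787·4.18·(T − 13.8) = 3289.7(T − 13.8); cup: 98.42(T − 13.8)
3443.3 T = 29832 + 5517.6 + 46756 = 82105
T ≈ 23.85 °C (< 100 °C, so full condensation is consistent).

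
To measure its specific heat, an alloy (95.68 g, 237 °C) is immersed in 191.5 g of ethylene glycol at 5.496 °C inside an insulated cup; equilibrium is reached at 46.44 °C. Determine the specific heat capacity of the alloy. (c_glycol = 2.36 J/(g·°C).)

c ≈ 1.01 J/(g·°C)

m_s c (T_s − T_f) = m_glycol c_glycol (T_f − T_0):
95.68·c·(237 − 46.44) = 191.5·2.36·(46.44 − 5.496)
18233 c = 18504  ⇒  c ≈ 1.015 J/(g·°C)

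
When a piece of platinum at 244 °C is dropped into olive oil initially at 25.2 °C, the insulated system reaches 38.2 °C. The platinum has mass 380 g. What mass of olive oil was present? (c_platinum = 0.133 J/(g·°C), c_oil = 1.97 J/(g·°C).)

m ≈ 406 g

|Q_platinum| = |Q_oil|:
380×0.133×(244 − 38.2) = m×1.97×(38.2 − 25.2)
25.61 m = 10401  ⇒  m ≈ 406.1 g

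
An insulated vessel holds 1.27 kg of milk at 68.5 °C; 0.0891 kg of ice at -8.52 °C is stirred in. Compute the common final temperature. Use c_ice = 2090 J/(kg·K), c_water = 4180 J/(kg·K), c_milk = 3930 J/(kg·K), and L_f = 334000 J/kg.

T_f ≈ 57.9 °C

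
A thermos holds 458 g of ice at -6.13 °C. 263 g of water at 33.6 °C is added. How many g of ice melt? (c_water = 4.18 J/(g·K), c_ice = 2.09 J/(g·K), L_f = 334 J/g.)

Heat available from the water dropping to 0 °C: 263×4.18×33.6 = 36938 J.
Of that, 458×2.09×6.13 = 5867.8 J goes to bring the ice to 0 °C, leaving 31070 J.
Melting all 458 g of ice would need 458×334 = 152972 J.
31070 J < 152972 J, so only part of the ice melts and the system sits at 0 °C.
m_melt = 31070 / L_f = 93.02 g.

m_melted ≈ 93 g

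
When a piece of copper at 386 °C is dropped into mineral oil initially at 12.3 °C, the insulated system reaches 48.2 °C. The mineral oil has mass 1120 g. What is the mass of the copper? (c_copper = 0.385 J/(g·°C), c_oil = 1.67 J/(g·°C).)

Conservation of energy gives ΣQ = 0:
m×0.385×(48.2 − 386) + 1120×1.67×(48.2 − 12.3) = 0
-130.05 m = -67147
m = -67147/-130.05 ≈ 516.3 g

m ≈ 516 g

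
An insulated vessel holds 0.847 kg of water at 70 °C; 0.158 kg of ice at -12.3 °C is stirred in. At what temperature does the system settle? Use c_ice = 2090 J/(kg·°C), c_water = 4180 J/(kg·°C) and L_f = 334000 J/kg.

T_f ≈ 45.5 °C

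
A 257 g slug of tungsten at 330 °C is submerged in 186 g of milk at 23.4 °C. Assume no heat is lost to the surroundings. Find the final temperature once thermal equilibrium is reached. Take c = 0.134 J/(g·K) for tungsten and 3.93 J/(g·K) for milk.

Energy conservation, ΣQ = 0:
257*0.134*(T − 330) + 186*3.93*(T − 23.4) = 0
34.44(T − 330) + 730.98(T − 23.4) = 0
765.42 T = 28469
T = 28469/765.42 ≈ 37.19 °C

T_f ≈ 37.2 °C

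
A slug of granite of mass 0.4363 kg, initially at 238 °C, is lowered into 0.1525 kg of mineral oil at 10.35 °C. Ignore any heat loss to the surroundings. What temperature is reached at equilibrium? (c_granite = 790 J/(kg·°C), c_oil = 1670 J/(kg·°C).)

T_f ≈ 141.3 °C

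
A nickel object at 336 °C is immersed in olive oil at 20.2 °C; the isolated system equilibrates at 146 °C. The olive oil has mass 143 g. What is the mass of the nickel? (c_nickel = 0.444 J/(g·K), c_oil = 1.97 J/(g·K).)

m ≈ 420 g

Heat lost by the nickel = heat gained by the oil:
m×0.444×(336 − 146) = 143×1.97×(146 − 20.2)
84.36 m = 35439  ⇒  m ≈ 420.1 g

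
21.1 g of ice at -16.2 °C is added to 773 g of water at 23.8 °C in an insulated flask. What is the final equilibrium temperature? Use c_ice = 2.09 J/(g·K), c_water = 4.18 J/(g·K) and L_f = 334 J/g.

Let T be the final temperature. ΣQ_i = 0:
warm ice to 0 °C: 21.1×2.09×(0 − (-16.2)) = 714.4
  melt ice: 21.1×334 = 7047.4
  warm the meltwater: 88.2 T
  water: 3231.1(T − 23.8)
3319.3 T = 76901 − 7761.8 = 69139
T ≈ 20.83 °C — above 0 °C, consistent with complete melting.

T_f ≈ 20.8 °C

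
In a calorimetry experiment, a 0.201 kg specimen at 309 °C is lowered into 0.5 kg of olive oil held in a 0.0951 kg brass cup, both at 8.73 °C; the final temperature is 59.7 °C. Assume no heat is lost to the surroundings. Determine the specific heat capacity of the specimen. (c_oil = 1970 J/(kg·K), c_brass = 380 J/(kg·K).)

c ≈ 1040 J/(kg·K)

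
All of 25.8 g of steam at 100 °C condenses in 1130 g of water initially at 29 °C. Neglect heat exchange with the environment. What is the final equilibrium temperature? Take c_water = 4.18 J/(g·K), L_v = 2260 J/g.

Net heat exchanged in the isolated system is zero:
steam→water at 100 °C releases m L_v = 25.8·2260 = 58308
  condensed water 100 °C→T: 107.84(T − 100)
  water warms: 1130·4.18·(T − 29) = 4723.4(T − 29)
4831.2 T = 58308 + 10784 + 136979 = 206071
T ≈ 42.65 °C, under the boiling point, so the assumption holds.

T_f ≈ 42.7 °C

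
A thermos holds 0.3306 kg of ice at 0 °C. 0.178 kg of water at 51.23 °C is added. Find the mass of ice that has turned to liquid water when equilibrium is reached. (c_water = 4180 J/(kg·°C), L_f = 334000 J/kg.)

m_melted ≈ 0.114 kg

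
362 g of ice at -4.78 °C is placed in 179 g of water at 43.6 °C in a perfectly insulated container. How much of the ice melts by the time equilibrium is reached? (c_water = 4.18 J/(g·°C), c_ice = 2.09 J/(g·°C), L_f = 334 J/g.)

m_melted ≈ 86.8 g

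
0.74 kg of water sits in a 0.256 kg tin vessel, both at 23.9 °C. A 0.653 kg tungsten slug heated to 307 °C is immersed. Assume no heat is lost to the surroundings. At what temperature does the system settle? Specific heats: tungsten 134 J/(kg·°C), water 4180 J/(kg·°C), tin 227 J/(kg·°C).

T_f ≈ 31.5 °C

T_f = Σ m_i c_i T_i / Σ m_i c_i:
T_f = (87.5×307 + 3093.2×23.9 + 58.11×23.9) / (87.5 + 3093.2 + 58.11)
    = 102179 / 3238.8 ≈ 31.55 °C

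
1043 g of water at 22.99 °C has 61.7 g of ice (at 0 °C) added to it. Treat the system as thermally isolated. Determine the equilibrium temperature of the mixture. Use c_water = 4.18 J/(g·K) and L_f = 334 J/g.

T_f ≈ 17.2 °C

Energy balance with sensible and latent terms:
latent heat to melt: 61.7·334 = 20608; warm the meltwater: 257.91 T; water cools: 1043·4.18·(T − 22.99) = 4359.7(T − 22.99)
4617.6 T = 100230 − 20608 = 79623
T ≈ 17.24 °C — above 0 °C, consistent with complete melting.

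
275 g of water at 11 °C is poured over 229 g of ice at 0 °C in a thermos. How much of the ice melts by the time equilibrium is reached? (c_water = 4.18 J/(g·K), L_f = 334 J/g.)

m_melted ≈ 37.9 g

Water can give up m c ΔT = 275·4.18·11 = 12644 J before reaching 0 °C.
Fully melting the ice requires m_ice L_f = 229·334 = 76486 J.
12644 J < 76486 J, so only part of the ice melts and the system sits at 0 °C.
m_melted·334 = 12644  ⇒  m_melted ≈ 37.86 g.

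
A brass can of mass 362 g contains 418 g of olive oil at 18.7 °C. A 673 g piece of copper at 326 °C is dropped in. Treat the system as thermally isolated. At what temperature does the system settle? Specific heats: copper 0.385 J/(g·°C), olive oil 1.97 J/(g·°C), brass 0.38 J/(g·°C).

T_f ≈ 84.0 °C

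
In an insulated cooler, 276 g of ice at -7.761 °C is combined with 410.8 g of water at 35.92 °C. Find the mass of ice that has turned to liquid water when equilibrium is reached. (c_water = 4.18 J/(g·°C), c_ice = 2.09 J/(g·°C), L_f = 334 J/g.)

m_melted ≈ 171 g

Heat available from the water dropping to 0 °C: 410.8·4.18·35.92 = 61680 J.
Warming the ice to 0 °C takes 276·2.09·7.761 = 4476.9 J, leaving 57203 J for melting.
To melt every bit of ice: 276·334 = 92184 J.
57203 J < 92184 J, so only part of the ice melts and the system sits at 0 °C.
m_melt = 57203 / L_f = 171.3 g.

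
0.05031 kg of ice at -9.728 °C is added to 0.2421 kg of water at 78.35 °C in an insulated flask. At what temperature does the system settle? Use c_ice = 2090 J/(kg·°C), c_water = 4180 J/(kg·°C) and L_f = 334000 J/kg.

T_f ≈ 50.3 °C

Heat gained plus heat lost sum to zero:
ice -9.728→0 °C: 0.05031·2090·9.728 = 1022.9; fusion: m_ice L_f = 0.05031·334000 = 16804; warm the meltwater: 210.3 T; water cools: 0.2421·4180·(T − 78.35) = 1012(T − 78.35)
1222.3 T = 79288 − 17826 = 61462
T ≈ 50.29 °C (positive, so assuming full melt was valid).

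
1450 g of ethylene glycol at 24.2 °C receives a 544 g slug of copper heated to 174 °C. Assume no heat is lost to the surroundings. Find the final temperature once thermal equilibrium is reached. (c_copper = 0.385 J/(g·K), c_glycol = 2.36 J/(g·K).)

T_f ≈ 32.8 °C

With ΣQ=0 the equilibrium temperature is the m·c-weighted mean:
T_f = (209.44×174 + 3422×24.2) / (209.44 + 3422)
    = 119255 / 3631.4 ≈ 32.84 °C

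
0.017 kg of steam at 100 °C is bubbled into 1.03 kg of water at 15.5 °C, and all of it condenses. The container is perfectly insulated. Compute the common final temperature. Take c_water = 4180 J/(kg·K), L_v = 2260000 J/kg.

Energy conservation, ΣQ = 0:
latent heat released on condensation: 0.017·2260000 = 38420
  condensed water 100 °C→T: 71.06(T − 100)
  original water: 4305.4(T − 15.5)
4376.5 T = 38420 + 7106 + 66734 = 112260
T ≈ 25.65 °C — below 100 °C, confirming all the steam condensed.

T_f ≈ 25.7 °C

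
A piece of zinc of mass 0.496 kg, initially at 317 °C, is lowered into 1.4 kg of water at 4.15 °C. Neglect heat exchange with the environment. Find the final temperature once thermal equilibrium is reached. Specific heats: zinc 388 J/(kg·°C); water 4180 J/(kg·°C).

With ΣQ=0 the equilibrium temperature is the m·c-weighted mean:
T_f = (192.45·317 + 5852·4.15) / (192.45 + 5852)
    = 85292 / 6044.4 ≈ 14.11 °C

T_f ≈ 14.1 °C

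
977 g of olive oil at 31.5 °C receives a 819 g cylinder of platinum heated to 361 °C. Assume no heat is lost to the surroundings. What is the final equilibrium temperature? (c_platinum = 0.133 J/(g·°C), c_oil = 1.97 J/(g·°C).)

T_f ≈ 49.1 °C

Taking heat into each body as positive, Σ m c ΔT = 0:
819×0.133×(T − 361) + 977×1.97×(T − 31.5) = 0
2033.6 T = 99950
T = 99950/2033.6 ≈ 49.15 °C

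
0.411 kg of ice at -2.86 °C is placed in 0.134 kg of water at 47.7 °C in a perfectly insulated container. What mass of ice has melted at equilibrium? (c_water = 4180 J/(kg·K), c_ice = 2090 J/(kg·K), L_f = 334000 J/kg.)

Water can give up m c ΔT = 0.134×4180×47.7 = 26718 J before reaching 0 °C.
Of that, 0.411×2090×2.86 = 2456.7 J goes to bring the ice to 0 °C, leaving 24261 J.
To melt every bit of ice: 0.411×334000 = 137274 J.
24261 J < 137274 J, so only part of the ice melts and the system sits at 0 °C.
Mass melted = 24261/334000 ≈ 0.07264 kg.

m_melted ≈ 0.0726 kg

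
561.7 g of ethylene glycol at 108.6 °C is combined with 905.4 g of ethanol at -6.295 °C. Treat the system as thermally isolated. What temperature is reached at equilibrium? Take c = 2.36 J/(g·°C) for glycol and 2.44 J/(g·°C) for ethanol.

T_f ≈ 36.8 °C

Net heat exchanged in the isolated system is zero:
561.7·2.36·(T − 108.6) + 905.4·2.44·(T − (-6.295)) = 0
3534.8 T = 130055
T = 130055 / 3534.8 = 36.8 °C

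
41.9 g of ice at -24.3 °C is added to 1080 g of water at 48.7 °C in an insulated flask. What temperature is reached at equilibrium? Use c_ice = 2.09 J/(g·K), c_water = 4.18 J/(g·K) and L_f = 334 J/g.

T_f ≈ 43.4 °C

Energy balance with sensible and latent terms:
warm ice to 0 °C: 41.9×2.09×(0 − (-24.3)) = 2128
  melt ice: 41.9×334 = 13995
  warm the meltwater: 175.14 T
  water: 4514.4(T − 48.7)
4689.5 T = 219851 − 16123 = 203729
T ≈ 43.44 °C. Since T > 0 °C, the all-ice-melts assumption holds.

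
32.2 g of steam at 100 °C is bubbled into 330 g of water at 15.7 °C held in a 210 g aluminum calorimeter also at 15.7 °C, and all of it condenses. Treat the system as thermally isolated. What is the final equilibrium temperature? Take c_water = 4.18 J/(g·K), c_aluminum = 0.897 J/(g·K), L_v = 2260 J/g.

T_f ≈ 65.1 °C

Net heat exchanged in the isolated system is zero:
latent heat released on condensation: 32.2×2260 = 72772; condensate cools 100→T: 32.2×4.18×(T − 100) = 134.6(T − 100); original water: 1379.4(T − 15.7); aluminum cup: 210×0.897×(T − 15.7) = 188.37(T − 15.7)
1702.4 T = 72772 + 13460 + 24614 = 110846
T ≈ 65.11 °C — below 100 °C, confirming all the steam condensed.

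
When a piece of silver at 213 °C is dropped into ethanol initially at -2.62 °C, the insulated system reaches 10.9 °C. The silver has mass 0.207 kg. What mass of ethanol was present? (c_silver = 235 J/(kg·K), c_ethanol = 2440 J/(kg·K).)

m ≈ 0.298 kg

Heat gained plus heat lost sum to zero:
0.207·235·(10.9 − 213) + m·2440·(10.9 − (-2.62)) = 0
32989 m = 9831.2
m = 9831.2/32989 ≈ 0.298 kg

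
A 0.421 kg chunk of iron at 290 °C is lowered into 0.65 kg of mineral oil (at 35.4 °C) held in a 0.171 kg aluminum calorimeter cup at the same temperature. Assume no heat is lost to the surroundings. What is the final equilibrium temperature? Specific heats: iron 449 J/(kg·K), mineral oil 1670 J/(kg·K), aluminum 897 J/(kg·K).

T_f = Σ m_i c_i T_i / Σ m_i c_i:
T_f = (189.03*290 + 1085.5*35.4 + 153.39*35.4) / (189.03 + 1085.5 + 153.39)
    = 98675 / 1427.9 ≈ 69.10 °C

T_f ≈ 69.1 °C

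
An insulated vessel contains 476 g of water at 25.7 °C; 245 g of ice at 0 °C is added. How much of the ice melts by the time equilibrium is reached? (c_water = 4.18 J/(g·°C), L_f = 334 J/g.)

Heat available from the water dropping to 0 °C: 476·4.18·25.7 = 51135 J.
Melting all 245 g of ice would need 245·334 = 81830 J.
51135 J < 81830 J, so only part of the ice melts and the system sits at 0 °C.
m_melt = 51135 / L_f = 153.1 g.

m_melted ≈ 153 g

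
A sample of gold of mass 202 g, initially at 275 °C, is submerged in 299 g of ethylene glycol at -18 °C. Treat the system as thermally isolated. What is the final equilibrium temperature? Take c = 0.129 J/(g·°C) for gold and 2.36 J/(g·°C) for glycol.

T_f = Σ m_i c_i T_i / Σ m_i c_i:
T_f = (26.06·275 + 705.64·(-18)) / (26.06 + 705.64)
    = -5535.6 / 731.7 ≈ -7.57 °C

T_f ≈ -7.6 °C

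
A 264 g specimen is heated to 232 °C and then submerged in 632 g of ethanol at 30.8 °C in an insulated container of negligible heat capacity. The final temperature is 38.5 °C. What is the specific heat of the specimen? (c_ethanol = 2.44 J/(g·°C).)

Heat lost by the specimen = heat gained by the ethanol:
264·c·(232 − 38.5) = 632·2.44·(38.5 − 30.8)
51084 c = 11874  ⇒  c ≈ 0.2324 J/(g·°C)

c ≈ 0.232 J/(g·°C)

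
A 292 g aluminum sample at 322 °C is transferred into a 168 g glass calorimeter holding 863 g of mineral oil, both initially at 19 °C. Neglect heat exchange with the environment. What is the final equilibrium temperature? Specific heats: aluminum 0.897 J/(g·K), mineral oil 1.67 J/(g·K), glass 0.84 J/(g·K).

T_f ≈ 62.0 °C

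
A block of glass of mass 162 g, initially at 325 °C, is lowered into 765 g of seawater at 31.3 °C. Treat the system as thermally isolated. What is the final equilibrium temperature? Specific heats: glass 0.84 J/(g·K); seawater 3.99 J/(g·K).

T_f ≈ 43.8 °C

Let T be the final temperature. ΣQ_i = 0:
162·0.84·(T − 325) + 765·3.99·(T − 31.3) = 0
136.08(T − 325) + 3052.4(T − 31.3) = 0
3188.4 T = 139765
T = 139765/3188.4 ≈ 43.83 °C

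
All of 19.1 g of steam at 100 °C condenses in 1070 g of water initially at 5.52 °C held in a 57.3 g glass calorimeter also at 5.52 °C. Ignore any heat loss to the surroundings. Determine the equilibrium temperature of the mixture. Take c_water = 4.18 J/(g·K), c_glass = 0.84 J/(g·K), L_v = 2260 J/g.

T_f ≈ 16.5 °C

Let T be the final temperature. ΣQ_i = 0:
latent heat released on condensation: 19.1×2260 = 43166
  condensate cools 100→T: 19.1×4.18×(T − 100) = 79.84(T − 100)
  water warms: 1070×4.18×(T − 5.52) = 4472.6(T − 5.52)
  glass cup: 57.3×0.84×(T − 5.52) = 48.13(T − 5.52)
4600.6 T = 43166 + 7983.8 + 24954 = 76104
T ≈ 16.54 °C — below 100 °C, confirming all the steam condensed.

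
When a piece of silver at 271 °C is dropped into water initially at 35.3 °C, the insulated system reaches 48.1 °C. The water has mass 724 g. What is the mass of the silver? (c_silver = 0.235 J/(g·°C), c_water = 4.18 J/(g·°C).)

m ≈ 740 g

Energy conservation, ΣQ = 0:
m×0.235×(48.1 − 271) + 724×4.18×(48.1 − 35.3) = 0
-52.38 m = -38737
m = -38737/-52.38 ≈ 739.5 g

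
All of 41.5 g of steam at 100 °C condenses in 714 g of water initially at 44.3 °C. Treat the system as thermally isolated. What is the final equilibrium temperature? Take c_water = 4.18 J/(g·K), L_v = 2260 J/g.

T_f ≈ 77.1 °C

Sum of m c ΔT and latent-heat terms is zero:
steam→water at 100 °C releases m L_v = 41.5·2260 = 93790
  condensed water 100 °C→T: 173.47(T − 100)
  water warms: 714·4.18·(T − 44.3) = 2984.5(T − 44.3)
3158 T = 93790 + 17347 + 132214 = 243351
T ≈ 77.06 °C (< 100 °C, so full condensation is consistent).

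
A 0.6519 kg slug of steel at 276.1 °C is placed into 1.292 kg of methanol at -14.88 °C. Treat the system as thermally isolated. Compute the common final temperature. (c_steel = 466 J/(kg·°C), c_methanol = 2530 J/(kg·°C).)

T_f ≈ 9.9 °C

Conservation of energy gives ΣQ = 0:
0.6519*466*(T − 276.1) + 1.292*2530*(T − (-14.88)) = 0
303.79(T − 276.1) + 3268.8(T − (-14.88)) = 0
(303.79 + 3268.8) T = 303.79*276.1 + 3268.8*(-14.88)
T = 35236/3572.5 ≈ 9.86 °C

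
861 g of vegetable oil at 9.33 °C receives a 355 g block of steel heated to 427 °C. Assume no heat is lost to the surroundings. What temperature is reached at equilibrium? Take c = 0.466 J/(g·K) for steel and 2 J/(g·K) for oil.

T_f ≈ 45.9 °C

T_f is the heat-capacity-weighted average of the initial temperatures:
T_f = (165.43·427 + 1722·9.33) / (165.43 + 1722)
    = 86705 / 1887.4 ≈ 45.94 °C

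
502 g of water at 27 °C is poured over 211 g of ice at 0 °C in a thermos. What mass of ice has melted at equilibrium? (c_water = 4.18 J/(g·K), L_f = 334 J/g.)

m_melted ≈ 170 g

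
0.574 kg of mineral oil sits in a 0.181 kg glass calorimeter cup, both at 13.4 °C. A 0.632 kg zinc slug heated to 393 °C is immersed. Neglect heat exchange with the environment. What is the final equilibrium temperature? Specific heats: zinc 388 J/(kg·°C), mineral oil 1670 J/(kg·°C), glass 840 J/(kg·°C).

Heat gained plus heat lost sum to zero:
0.632×388×(T − 393) + 0.574×1670×(T − 13.4) + 0.181×840×(T − 13.4) = 0
245.22(T − 393) + 958.58(T − 13.4) + 152.04(T − 13.4) = 0
(245.22 + 958.58 + 152.04) T = 245.22×393 + 958.58×13.4 + 152.04×13.4
T = 111252 / 1355.8 = 82.1 °C

T_f ≈ 82.1 °C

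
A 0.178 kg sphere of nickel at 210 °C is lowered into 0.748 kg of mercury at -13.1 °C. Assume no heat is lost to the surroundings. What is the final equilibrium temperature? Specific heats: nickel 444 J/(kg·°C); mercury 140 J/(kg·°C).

T_f ≈ 82.9 °C

|Q_nickel| = |Q_mercury|:
0.178*444*(210 − T) = 0.748*140*(T − (-13.1))
79.03(210 − T) = 104.72(T − (-13.1))
183.75 T = 15225  ⇒  T ≈ 82.86 °C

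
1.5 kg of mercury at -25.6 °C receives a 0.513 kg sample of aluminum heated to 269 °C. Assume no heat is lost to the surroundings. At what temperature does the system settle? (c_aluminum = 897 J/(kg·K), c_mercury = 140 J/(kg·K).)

Net heat exchanged in the isolated system is zero:
0.513*897*(T − 269) + 1.5*140*(T − (-25.6)) = 0
670.16 T = 118407
T ≈ 176.68 °C

T_f ≈ 176.7 °C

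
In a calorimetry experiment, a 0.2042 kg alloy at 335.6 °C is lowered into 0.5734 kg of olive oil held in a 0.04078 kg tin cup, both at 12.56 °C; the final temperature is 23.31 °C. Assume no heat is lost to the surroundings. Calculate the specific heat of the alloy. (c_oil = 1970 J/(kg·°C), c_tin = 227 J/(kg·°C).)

c ≈ 192 J/(kg·°C)

Energy conservation, ΣQ = 0:
0.2042·c·(23.31 − 335.6) + 0.5734·1970·(23.31 − 12.56) + 0.04078·227·(23.31 − 12.56) = 0
-63.77 c = -12243
c = -12243/-63.77 ≈ 192 J/(kg·°C)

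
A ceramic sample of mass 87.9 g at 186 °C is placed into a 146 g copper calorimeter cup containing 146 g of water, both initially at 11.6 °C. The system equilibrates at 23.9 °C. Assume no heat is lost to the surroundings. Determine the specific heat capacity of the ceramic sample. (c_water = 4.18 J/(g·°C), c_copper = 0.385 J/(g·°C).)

c ≈ 0.575 J/(g·°C)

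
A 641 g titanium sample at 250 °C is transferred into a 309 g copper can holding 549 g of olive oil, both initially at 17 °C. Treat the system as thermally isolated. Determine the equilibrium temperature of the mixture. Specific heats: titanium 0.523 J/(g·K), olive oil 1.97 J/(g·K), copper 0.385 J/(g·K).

T_f ≈ 67.9 °C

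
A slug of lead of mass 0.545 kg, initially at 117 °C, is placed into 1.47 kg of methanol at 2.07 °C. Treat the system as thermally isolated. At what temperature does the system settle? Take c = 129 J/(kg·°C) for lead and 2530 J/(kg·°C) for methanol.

Net heat exchanged in the isolated system is zero:
0.545×129×(T − 117) + 1.47×2530×(T − 2.07) = 0
70.31(T − 117) + 3719.1(T − 2.07) = 0
(70.31 + 3719.1) T = 70.31×117 + 3719.1×2.07
T ≈ 4.20 °C

T_f ≈ 4.2 °C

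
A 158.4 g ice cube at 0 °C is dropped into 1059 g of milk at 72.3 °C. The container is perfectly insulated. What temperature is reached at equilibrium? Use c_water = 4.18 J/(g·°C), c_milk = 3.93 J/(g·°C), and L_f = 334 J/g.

T_f ≈ 51.4 °C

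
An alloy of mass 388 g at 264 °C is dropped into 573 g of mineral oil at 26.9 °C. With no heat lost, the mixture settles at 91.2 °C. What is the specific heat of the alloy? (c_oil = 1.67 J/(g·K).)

m_s c (T_s − T_f) = m_oil c_oil (T_f − T_0):
388·c·(264 − 91.2) = 573·1.67·(91.2 − 26.9)
67046 c = 61529  ⇒  c ≈ 0.9177 J/(g·K)

c ≈ 0.918 J/(g·K)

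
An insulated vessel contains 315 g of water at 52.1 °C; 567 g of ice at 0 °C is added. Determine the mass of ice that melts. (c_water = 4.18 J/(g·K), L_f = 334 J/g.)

m_melted ≈ 205 g

Water can give up m c ΔT = 315×4.18×52.1 = 68600 J before reaching 0 °C.
Melting all 567 g of ice would need 567×334 = 189378 J.
68600 J < 189378 J, so only part of the ice melts and the system sits at 0 °C.
m_melted×334 = 68600  ⇒  m_melted ≈ 205.4 g.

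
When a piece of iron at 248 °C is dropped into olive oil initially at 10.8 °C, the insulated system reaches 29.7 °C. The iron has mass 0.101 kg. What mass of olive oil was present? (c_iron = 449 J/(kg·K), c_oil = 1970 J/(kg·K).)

m ≈ 0.266 kg

Setting the total heat transfer to zero:
0.101·449·(29.7 − 248) + m·1970·(29.7 − 10.8) = 0
37233 m = 9899.7
m = 9899.7/37233 ≈ 0.2659 kg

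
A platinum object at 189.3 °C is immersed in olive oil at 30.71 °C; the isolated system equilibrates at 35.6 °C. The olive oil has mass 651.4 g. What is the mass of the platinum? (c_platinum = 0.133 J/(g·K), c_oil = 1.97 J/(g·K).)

m ≈ 307 g

|Q_platinum| = |Q_oil|:
m·0.133·(189.3 − 35.6) = 651.4·1.97·(35.6 − 30.71)
20.44 m = 6275.1  ⇒  m ≈ 307 g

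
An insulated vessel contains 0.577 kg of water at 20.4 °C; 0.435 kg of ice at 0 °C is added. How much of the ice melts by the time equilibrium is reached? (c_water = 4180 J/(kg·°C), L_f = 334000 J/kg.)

m_melted ≈ 0.147 kg

Heat available from the water dropping to 0 °C: 0.577×4180×20.4 = 49202 J.
Melting all 0.435 kg of ice would need 0.435×334000 = 145290 J.
Since 49202 < 145290 J, not all the ice melts; equilibrium is at 0 °C.
Mass melted = 49202/334000 ≈ 0.1473 kg.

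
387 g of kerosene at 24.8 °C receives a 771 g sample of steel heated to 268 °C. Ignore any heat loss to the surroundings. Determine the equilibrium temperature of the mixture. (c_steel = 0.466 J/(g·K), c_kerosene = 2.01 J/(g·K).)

T_f ≈ 101.6 °C

Taking heat into each body as positive, Σ m c ΔT = 0:
771*0.466*(T − 268) + 387*2.01*(T − 24.8) = 0
359.29(T − 268) + 777.87(T − 24.8) = 0
(359.29 + 777.87) T = 359.29*268 + 777.87*24.8
T ≈ 101.64 °C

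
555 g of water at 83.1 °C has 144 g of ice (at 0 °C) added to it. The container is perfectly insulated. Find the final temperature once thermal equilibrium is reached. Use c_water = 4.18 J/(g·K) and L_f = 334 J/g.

T_f ≈ 49.5 °C

Heat gained plus heat lost sum to zero:
melt ice: 144·334 = 48096
  meltwater 0→T: 144·4.18·T = 601.92 T
  water cools: 555·4.18·(T − 83.1) = 2319.9(T − 83.1)
2921.8 T = 192784 − 48096 = 144688
T ≈ 49.52 °C — above 0 °C, consistent with complete melting.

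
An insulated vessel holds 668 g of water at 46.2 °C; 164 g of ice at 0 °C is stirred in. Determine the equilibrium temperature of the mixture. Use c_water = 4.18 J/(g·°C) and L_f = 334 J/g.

T_f ≈ 21.3 °C

Net heat exchanged in the isolated system is zero:
fusion: m_ice L_f = 164·334 = 54776; warm the meltwater: 685.52 T; water cools: 668·4.18·(T − 46.2) = 2792.2(T − 46.2)
3477.8 T = 129001 − 54776 = 74225
T ≈ 21.34 °C (positive, so assuming full melt was valid).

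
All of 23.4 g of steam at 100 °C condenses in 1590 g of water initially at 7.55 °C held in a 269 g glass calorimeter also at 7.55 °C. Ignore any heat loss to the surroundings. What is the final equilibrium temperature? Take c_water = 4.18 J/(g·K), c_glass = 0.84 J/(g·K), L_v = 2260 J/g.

Taking heat into each body as positive, Σ m c ΔT = 0:
condense steam: −23.4×2260 = −52884; condensate cools 100→T: 23.4×4.18×(T − 100) = 97.81(T − 100); water warms: 1590×4.18×(T − 7.55) = 6646.2(T − 7.55); cup: 225.96(T − 7.55)
6970 T = 52884 + 9781.2 + 51885 = 114550
T ≈ 16.43 °C, under the boiling point, so the assumption holds.

T_f ≈ 16.4 °C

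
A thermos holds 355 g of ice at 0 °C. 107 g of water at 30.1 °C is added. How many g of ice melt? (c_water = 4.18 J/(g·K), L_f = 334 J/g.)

Heat available from the water dropping to 0 °C: 107×4.18×30.1 = 13463 J.
Fully melting the ice requires m_ice L_f = 355×334 = 118570 J.
13463 J < 118570 J, so only part of the ice melts and the system sits at 0 °C.
m_melt = 13463 / L_f = 40.31 g.

m_melted ≈ 40.3 g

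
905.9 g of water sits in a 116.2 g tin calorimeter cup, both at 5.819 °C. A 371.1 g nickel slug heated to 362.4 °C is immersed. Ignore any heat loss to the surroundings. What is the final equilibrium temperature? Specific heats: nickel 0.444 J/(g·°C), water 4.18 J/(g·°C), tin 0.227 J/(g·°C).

T_f ≈ 20.6 °C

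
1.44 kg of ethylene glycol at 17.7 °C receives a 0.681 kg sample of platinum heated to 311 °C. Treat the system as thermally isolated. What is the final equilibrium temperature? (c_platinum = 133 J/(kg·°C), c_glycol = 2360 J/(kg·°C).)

T_f ≈ 25.3 °C

|Q_platinum| = |Q_glycol|:
0.681·133·(311 − T) = 1.44·2360·(T − 17.7)
90.57(311 − T) = 3398.4(T − 17.7)
3489 T = 88320  ⇒  T ≈ 25.31 °C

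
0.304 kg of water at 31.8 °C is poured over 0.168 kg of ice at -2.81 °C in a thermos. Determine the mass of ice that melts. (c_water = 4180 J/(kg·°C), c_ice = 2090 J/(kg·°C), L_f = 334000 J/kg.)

m_melted ≈ 0.118 kg

Cooling the water to 0 °C releases 0.304·4180·31.8 = 40409 J.
Warming the ice to 0 °C takes 0.168·2090·2.81 = 986.65 J, leaving 39422 J for melting.
Fully melting the ice requires m_ice L_f = 0.168·334000 = 56112 J.
That's not enough to melt it all — equilibrium is at 0 °C with ice remaining.
m_melted·334000 = 39422  ⇒  m_melted ≈ 0.118 kg.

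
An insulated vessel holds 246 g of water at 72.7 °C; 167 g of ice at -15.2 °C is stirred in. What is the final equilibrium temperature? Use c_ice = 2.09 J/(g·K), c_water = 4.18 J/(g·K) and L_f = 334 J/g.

Sum of m c ΔT and latent-heat terms is zero:
warm ice to 0 °C: 167×2.09×(0 − (-15.2)) = 5305.3; melt ice: 167×334 = 55778; meltwater 0→T: 167×4.18×T = 698.06 T; water: 1028.3(T − 72.7)
1726.3 T = 74756 − 61083 = 13673
T ≈ 7.92 °C (positive, so assuming full melt was valid).

T_f ≈ 7.9 °C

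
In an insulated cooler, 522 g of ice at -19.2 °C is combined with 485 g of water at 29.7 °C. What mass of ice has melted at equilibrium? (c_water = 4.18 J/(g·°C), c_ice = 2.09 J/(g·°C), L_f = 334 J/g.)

Water can give up m c ΔT = 485·4.18·29.7 = 60211 J before reaching 0 °C.
Of that, 522·2.09·19.2 = 20947 J goes to bring the ice to 0 °C, leaving 39264 J.
Melting all 522 g of ice would need 522·334 = 174348 J.
That's not enough to melt it all — equilibrium is at 0 °C with ice remaining.
m_melt = 39264 / L_f = 117.6 g.

m_melted ≈ 118 g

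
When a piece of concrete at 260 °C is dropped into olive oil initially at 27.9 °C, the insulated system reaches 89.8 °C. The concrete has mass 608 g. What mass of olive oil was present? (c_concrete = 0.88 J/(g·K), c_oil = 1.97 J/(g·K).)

Net heat exchanged in the isolated system is zero:
608×0.88×(89.8 − 260) + m×1.97×(89.8 − 27.9) = 0
121.94 m = 91064
m = 91064/121.94 ≈ 746.8 g

m ≈ 747 g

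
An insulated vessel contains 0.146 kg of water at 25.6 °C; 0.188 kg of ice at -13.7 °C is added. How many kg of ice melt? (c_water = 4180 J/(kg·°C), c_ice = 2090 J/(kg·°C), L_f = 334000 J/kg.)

Cooling the water to 0 °C releases 0.146×4180×25.6 = 15623 J.
Warming the ice to 0 °C takes 0.188×2090×13.7 = 5383 J, leaving 10240 J for melting.
Melting all 0.188 kg of ice would need 0.188×334000 = 62792 J.
10240 J < 62792 J, so only part of the ice melts and the system sits at 0 °C.
m_melted×334000 = 10240  ⇒  m_melted ≈ 0.03066 kg.

m_melted ≈ 0.0307 kg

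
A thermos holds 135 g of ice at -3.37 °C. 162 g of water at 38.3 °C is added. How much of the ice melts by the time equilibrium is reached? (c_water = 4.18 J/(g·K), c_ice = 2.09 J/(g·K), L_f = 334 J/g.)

Cooling the water to 0 °C releases 162×4.18×38.3 = 25935 J.
Of that, 135×2.09×3.37 = 950.85 J goes to bring the ice to 0 °C, leaving 24984 J.
To melt every bit of ice: 135×334 = 45090 J.
24984 J < 45090 J, so only part of the ice melts and the system sits at 0 °C.
m_melt = 24984 / L_f = 74.8 g.

m_melted ≈ 74.8 g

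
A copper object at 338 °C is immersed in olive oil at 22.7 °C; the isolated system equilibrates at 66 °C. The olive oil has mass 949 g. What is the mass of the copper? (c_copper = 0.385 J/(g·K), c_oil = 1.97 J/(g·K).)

m ≈ 773 g

Heat lost by the copper = heat gained by the oil:
m·0.385·(338 − 66) = 949·1.97·(66 − 22.7)
104.72 m = 80951  ⇒  m ≈ 773 g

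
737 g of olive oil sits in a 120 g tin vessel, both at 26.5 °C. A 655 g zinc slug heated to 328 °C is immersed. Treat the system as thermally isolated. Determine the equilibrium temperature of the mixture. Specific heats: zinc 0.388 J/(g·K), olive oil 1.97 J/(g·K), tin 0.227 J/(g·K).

T_f = Σ m_i c_i T_i / Σ m_i c_i:
T_f = (254.14·328 + 1451.9·26.5 + 27.24·26.5) / (254.14 + 1451.9 + 27.24)
    = 122555 / 1733.3 ≈ 70.71 °C

T_f ≈ 70.7 °C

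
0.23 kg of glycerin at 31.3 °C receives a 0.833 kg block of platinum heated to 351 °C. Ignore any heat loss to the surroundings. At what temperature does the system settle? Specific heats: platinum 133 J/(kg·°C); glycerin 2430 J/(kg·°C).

T_f ≈ 84.2 °C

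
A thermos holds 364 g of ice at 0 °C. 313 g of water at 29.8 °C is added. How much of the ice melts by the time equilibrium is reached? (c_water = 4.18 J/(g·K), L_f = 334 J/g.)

Cooling the water to 0 °C releases 313·4.18·29.8 = 38989 J.
Fully melting the ice requires m_ice L_f = 364·334 = 121576 J.
38989 J < 121576 J, so only part of the ice melts and the system sits at 0 °C.
Mass melted = 38989/334 ≈ 116.7 g.

m_melted ≈ 117 g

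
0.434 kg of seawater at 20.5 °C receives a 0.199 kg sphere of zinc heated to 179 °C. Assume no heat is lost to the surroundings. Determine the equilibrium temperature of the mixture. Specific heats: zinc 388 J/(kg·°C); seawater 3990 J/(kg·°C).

Set heat shed by the hot body equal to heat absorbed by the cold body:
0.199*388*(179 − T) = 0.434*3990*(T − 20.5)
77.21(179 − T) = 1731.7(T − 20.5)
1808.9 T = 49320  ⇒  T ≈ 27.27 °C

T_f ≈ 27.3 °C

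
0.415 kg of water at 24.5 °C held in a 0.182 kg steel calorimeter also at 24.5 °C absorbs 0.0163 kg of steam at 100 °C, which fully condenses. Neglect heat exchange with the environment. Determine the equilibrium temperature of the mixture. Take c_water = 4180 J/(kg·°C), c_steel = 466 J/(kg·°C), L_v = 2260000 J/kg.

T_f ≈ 46.7 °C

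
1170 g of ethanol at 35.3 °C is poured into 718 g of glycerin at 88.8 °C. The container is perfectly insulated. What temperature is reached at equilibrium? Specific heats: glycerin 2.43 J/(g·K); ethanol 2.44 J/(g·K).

|Q_glycerin| = |Q_ethanol|:
718·2.43·(88.8 − T) = 1170·2.44·(T − 35.3)
1744.7(88.8 − T) = 2854.8(T − 35.3)
4599.5 T = 255707  ⇒  T ≈ 55.59 °C

T_f ≈ 55.6 °C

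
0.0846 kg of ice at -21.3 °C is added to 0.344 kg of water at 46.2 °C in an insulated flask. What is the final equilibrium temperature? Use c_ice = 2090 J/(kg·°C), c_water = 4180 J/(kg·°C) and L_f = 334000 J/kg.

T_f ≈ 19.2 °C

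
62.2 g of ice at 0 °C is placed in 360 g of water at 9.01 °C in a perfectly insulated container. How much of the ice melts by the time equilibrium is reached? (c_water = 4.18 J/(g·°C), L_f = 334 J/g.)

Water can give up m c ΔT = 360×4.18×9.01 = 13558 J before reaching 0 °C.
Fully melting the ice requires m_ice L_f = 62.2×334 = 20775 J.
13558 J < 20775 J, so only part of the ice melts and the system sits at 0 °C.
m_melted×334 = 13558  ⇒  m_melted ≈ 40.59 g.

m_melted ≈ 40.6 g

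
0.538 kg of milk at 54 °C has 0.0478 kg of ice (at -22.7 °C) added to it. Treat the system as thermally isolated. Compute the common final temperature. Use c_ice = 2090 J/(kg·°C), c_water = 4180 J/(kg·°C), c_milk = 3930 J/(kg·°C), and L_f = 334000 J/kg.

T_f ≈ 41.5 °C

Taking heat into each body as positive, Σ m c ΔT = 0:
ice -22.7→0 °C: 0.0478·2090·22.7 = 2267.8; melt ice: 0.0478·334000 = 15965; meltwater 0→T: 0.0478·4180·T = 199.8 T; milk cools: 0.538·3930·(T − 54) = 2114.3(T − 54)
2314.1 T = 114174 − 18233 = 95941
T ≈ 41.46 °C (positive, so assuming full melt was valid).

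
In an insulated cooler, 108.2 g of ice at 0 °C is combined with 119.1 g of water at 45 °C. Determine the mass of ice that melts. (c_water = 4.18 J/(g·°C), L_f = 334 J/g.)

m_melted ≈ 67.1 g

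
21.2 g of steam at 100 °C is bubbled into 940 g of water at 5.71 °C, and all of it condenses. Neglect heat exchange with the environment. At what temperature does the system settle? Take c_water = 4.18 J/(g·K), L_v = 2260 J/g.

Conservation of energy gives ΣQ = 0:
latent heat released on condensation: 21.2×2260 = 47912
  condensate cools 100→T: 21.2×4.18×(T − 100) = 88.62(T − 100)
  water warms: 940×4.18×(T − 5.71) = 3929.2(T − 5.71)
4017.8 T = 47912 + 8861.6 + 22436 = 79209
T ≈ 19.71 °C — below 100 °C, confirming all the steam condensed.

T_f ≈ 19.7 °C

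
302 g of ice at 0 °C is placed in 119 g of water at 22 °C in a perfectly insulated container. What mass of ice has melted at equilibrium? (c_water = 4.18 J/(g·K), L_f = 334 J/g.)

m_melted ≈ 32.8 g

Cooling the water to 0 °C releases 119×4.18×22 = 10943 J.
Fully melting the ice requires m_ice L_f = 302×334 = 100868 J.
Since 10943 < 100868 J, not all the ice melts; equilibrium is at 0 °C.
Mass melted = 10943/334 ≈ 32.76 g.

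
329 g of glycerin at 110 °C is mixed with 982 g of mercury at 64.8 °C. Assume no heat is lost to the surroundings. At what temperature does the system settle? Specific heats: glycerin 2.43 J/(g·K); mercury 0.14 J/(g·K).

T_f ≈ 103.4 °C

T_f = Σ m_i c_i T_i / Σ m_i c_i:
T_f = (799.47*110 + 137.48*64.8) / (799.47 + 137.48)
    = 96850 / 936.95 ≈ 103.37 °C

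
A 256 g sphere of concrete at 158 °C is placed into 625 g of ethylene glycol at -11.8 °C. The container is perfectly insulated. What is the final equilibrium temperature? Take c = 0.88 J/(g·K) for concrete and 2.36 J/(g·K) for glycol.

Energy conservation, ΣQ = 0:
256·0.88·(T − 158) + 625·2.36·(T − (-11.8)) = 0
225.28(T − 158) + 1475(T − (-11.8)) = 0
1700.3 T = 18189
T = 18189 / 1700.3 = 10.7 °C

T_f ≈ 10.7 °C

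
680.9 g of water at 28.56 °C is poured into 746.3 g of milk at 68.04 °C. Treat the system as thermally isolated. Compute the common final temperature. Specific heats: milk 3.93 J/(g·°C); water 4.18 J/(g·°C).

T_f ≈ 48.6 °C

|Q_milk| = |Q_water|:
746.3*3.93*(68.04 − T) = 680.9*4.18*(T − 28.56)
2933(68.04 − T) = 2846.2(T − 28.56)
5779.1 T = 280845  ⇒  T ≈ 48.60 °C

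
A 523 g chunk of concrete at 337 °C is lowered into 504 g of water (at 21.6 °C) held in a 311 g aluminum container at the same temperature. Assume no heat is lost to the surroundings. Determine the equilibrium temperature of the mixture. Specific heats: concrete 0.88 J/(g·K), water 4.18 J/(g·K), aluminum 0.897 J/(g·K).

T_f ≈ 72.6 °C

Conservation of energy gives ΣQ = 0:
523*0.88*(T − 337) + 504*4.18*(T − 21.6) + 311*0.897*(T − 21.6) = 0
460.24(T − 337) + 2106.7(T − 21.6) + 278.97(T − 21.6) = 0
(460.24 + 2106.7 + 278.97) T = 460.24*337 + 2106.7*21.6 + 278.97*21.6
T = 206632 / 2845.9 = 72.6 °C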